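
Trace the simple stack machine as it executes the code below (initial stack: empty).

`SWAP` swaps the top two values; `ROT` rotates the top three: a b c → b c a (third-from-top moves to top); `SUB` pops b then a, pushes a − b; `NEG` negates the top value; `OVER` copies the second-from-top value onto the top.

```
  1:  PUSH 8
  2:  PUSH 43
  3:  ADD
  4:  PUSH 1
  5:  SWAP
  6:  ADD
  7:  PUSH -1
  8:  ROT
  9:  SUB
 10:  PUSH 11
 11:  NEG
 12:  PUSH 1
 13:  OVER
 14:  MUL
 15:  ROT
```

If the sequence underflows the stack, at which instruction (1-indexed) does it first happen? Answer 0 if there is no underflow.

PUSH 8  -> [8]
PUSH 43 -> [8, 43]
ADD     -> [51]
PUSH 1  -> [51, 1]
SWAP    -> [1, 51]
ADD     -> [52]
PUSH -1 -> [52, -1]
ROT  — needs 3 operands, stack has 2 → underflow

8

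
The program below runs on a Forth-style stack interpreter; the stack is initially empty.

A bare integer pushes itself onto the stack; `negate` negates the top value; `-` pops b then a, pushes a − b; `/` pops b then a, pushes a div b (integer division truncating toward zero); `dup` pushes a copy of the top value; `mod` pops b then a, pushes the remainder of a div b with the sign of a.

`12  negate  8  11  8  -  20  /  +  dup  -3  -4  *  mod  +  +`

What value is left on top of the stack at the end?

12     : 12
negate : -12
8      : -12 8
11     : -12 8 11
8      : -12 8 11 8
-      : -12 8 3
20     : -12 8 3 20
/      : -12 8 0
+      : -12 8
dup    : -12 8 8
-3     : -12 8 8 -3
-4     : -12 8 8 -3 -4
*      : -12 8 8 12
mod    : -12 8 8
+      : -12 16
+      : 4

4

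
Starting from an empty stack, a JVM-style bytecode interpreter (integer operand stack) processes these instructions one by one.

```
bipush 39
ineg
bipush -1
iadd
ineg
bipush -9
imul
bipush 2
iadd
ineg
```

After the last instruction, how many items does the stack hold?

1

bipush 39 : 39
ineg      : -39
bipush -1 : -39 -1
iadd      : -40
ineg      : 40
bipush -9 : 40 -9
imul      : -360
bipush 2  : -360 2
iadd      : -358
ineg      : 358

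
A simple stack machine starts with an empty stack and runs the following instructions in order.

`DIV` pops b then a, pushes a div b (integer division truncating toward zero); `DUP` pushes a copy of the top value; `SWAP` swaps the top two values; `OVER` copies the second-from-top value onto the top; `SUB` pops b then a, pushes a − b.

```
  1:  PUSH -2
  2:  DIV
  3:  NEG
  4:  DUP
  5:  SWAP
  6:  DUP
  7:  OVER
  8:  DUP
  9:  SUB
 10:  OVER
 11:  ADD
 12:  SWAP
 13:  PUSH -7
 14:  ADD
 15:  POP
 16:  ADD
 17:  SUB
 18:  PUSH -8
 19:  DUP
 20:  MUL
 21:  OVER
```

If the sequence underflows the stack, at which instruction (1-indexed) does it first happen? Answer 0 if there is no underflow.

2

PUSH -2 -> -2
DIV  — needs 2 operands, stack has 1 → underflow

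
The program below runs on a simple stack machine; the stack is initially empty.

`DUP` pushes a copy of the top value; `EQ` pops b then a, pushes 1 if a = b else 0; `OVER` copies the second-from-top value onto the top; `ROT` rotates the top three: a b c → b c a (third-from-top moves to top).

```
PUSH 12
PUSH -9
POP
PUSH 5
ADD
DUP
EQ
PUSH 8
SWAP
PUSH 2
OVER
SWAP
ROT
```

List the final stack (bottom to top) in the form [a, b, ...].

[8, 1, 2, 1]

PUSH 12 → [12]
PUSH -9 → [12, -9]
POP     → [12]
PUSH 5  → [12, 5]
ADD     → [17]
DUP     → [17, 17]
EQ      → [1]
PUSH 8  → [1, 8]
SWAP    → [8, 1]
PUSH 2  → [8, 1, 2]
OVER    → [8, 1, 2, 1]
SWAP    → [8, 1, 1, 2]
ROT     → [8, 1, 2, 1]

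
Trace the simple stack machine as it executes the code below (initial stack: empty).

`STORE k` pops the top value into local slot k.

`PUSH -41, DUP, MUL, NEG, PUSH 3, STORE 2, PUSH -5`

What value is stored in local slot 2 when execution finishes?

PUSH -41 → [-41]
DUP      → [-41, -41]
MUL      → [1681]
NEG      → [-1681]
PUSH 3   → [-1681, 3]
STORE 2  → [-1681]
PUSH -5  → [-1681, -5]

3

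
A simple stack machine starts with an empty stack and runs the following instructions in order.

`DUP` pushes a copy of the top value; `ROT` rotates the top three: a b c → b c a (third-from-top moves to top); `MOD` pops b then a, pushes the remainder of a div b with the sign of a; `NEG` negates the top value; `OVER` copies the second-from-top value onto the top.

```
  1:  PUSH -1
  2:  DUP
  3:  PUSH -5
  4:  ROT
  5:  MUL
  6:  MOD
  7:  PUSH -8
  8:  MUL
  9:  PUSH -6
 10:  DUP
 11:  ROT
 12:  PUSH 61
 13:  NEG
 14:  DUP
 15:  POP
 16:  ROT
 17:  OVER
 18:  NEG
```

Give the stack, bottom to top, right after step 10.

PUSH -1 -> [-1]
DUP     -> [-1, -1]
PUSH -5 -> [-1, -1, -5]
ROT     -> [-1, -5, -1]
MUL     -> [-1, 5]
MOD     -> [-1]
PUSH -8 -> [-1, -8]
MUL     -> [8]
PUSH -6 -> [8, -6]
DUP     -> [8, -6, -6]

[8, -6, -6]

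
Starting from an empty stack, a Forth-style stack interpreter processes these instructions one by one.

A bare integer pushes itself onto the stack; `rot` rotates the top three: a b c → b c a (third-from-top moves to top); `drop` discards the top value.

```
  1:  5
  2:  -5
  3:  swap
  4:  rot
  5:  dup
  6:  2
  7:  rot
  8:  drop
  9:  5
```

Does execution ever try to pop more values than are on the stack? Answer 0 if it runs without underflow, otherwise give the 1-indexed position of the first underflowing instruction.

4

5    → 5
-5   → 5 -5
swap → -5 5
rot  — needs 3 operands, stack has 2 → underflow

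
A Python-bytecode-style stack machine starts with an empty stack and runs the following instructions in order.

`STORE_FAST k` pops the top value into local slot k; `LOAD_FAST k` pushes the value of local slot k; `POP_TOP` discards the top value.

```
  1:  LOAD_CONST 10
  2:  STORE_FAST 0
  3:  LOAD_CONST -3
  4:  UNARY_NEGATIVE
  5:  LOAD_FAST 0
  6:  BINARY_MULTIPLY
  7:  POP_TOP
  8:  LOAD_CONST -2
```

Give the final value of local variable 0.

LOAD_CONST 10   → [10]
STORE_FAST 0    → []
LOAD_CONST -3   → [-3]
UNARY_NEGATIVE  → [3]
LOAD_FAST 0     → [3, 10]
BINARY_MULTIPLY → [30]
POP_TOP         → []
LOAD_CONST -2   → [-2]

10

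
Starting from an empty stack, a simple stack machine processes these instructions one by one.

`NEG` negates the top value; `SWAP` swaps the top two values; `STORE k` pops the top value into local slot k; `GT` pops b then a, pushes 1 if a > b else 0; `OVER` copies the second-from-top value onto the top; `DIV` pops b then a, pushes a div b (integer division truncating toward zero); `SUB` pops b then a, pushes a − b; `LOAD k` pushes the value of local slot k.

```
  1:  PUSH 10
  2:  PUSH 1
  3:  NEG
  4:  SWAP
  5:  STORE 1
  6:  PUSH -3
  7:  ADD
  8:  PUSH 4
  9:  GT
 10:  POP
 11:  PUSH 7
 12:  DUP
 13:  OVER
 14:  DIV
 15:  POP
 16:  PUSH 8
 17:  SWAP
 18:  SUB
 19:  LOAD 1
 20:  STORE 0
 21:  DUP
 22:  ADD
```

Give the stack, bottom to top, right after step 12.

[7, 7]

PUSH 10 : [10]
PUSH 1  : [10, 1]
NEG     : [10, -1]
SWAP    : [-1, 10]
STORE 1 : [-1]
PUSH -3 : [-1, -3]
ADD     : [-4]
PUSH 4  : [-4, 4]
GT      : [0]
POP     : []
PUSH 7  : [7]
DUP     : [7, 7]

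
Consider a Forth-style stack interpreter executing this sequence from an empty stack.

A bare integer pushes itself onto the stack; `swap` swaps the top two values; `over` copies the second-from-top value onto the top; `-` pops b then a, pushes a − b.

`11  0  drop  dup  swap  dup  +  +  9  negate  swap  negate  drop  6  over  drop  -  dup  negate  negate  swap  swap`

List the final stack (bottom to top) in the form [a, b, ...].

[-15, -15]

11     : [11]
0      : [11, 0]
drop   : [11]
dup    : [11, 11]
swap   : [11, 11]
dup    : [11, 11, 11]
+      : [11, 22]
+      : [33]
9      : [33, 9]
negate : [33, -9]
swap   : [-9, 33]
negate : [-9, -33]
drop   : [-9]
6      : [-9, 6]
over   : [-9, 6, -9]
drop   : [-9, 6]
-      : [-15]
dup    : [-15, -15]
negate : [-15, 15]
negate : [-15, -15]
swap   : [-15, -15]
swap   : [-15, -15]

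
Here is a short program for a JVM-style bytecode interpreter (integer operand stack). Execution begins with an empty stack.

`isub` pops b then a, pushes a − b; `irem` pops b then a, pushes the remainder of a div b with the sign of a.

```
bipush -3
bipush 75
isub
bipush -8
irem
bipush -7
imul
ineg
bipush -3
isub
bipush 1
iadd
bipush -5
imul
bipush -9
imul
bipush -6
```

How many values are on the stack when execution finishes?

2

bipush -3 → -3
bipush 75 → -3 75
isub      → -78
bipush -8 → -78 -8
irem      → -6
bipush -7 → -6 -7
imul      → 42
ineg      → -42
bipush -3 → -42 -3
isub      → -39
bipush 1  → -39 1
iadd      → -38
bipush -5 → -38 -5
imul      → 190
bipush -9 → 190 -9
imul      → -1710
bipush -6 → -1710 -6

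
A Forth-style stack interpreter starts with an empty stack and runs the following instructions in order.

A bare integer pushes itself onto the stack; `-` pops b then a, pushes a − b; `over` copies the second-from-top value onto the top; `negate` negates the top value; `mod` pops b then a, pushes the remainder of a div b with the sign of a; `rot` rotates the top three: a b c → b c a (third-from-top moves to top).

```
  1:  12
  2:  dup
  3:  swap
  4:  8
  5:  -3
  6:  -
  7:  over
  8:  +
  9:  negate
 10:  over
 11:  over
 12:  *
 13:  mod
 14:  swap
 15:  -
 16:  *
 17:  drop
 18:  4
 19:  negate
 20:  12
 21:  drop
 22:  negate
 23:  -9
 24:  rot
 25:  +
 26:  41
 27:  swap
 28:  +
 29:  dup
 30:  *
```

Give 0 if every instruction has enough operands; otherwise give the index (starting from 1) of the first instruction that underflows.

24

12     -> [12]
dup    -> [12, 12]
swap   -> [12, 12]
8      -> [12, 12, 8]
-3     -> [12, 12, 8, -3]
-      -> [12, 12, 11]
over   -> [12, 12, 11, 12]
+      -> [12, 12, 23]
negate -> [12, 12, -23]
over   -> [12, 12, -23, 12]
over   -> [12, 12, -23, 12, -23]
*      -> [12, 12, -23, -276]
mod    -> [12, 12, -23]
swap   -> [12, -23, 12]
-      -> [12, -35]
*      -> [-420]
drop   -> []
4      -> [4]
negate -> [-4]
12     -> [-4, 12]
drop   -> [-4]
negate -> [4]
-9     -> [4, -9]
rot  — needs 3 operands, stack has 2 → underflow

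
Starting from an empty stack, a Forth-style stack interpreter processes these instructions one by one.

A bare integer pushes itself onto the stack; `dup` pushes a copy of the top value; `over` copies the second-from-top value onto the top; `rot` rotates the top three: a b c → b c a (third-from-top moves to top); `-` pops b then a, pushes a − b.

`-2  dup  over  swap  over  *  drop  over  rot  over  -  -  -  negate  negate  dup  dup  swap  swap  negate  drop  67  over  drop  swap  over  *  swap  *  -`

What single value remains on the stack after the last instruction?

-2     -> -2
dup    -> -2 -2
over   -> -2 -2 -2
swap   -> -2 -2 -2
over   -> -2 -2 -2 -2
*      -> -2 -2 4
drop   -> -2 -2
over   -> -2 -2 -2
rot    -> -2 -2 -2
over   -> -2 -2 -2 -2
-      -> -2 -2 0
-      -> -2 -2
-      -> 0
negate -> 0
negate -> 0
dup    -> 0 0
dup    -> 0 0 0
swap   -> 0 0 0
swap   -> 0 0 0
negate -> 0 0 0
drop   -> 0 0
67     -> 0 0 67
over   -> 0 0 67 0
drop   -> 0 0 67
swap   -> 0 67 0
over   -> 0 67 0 67
*      -> 0 67 0
swap   -> 0 0 67
*      -> 0 0
-      -> 0

0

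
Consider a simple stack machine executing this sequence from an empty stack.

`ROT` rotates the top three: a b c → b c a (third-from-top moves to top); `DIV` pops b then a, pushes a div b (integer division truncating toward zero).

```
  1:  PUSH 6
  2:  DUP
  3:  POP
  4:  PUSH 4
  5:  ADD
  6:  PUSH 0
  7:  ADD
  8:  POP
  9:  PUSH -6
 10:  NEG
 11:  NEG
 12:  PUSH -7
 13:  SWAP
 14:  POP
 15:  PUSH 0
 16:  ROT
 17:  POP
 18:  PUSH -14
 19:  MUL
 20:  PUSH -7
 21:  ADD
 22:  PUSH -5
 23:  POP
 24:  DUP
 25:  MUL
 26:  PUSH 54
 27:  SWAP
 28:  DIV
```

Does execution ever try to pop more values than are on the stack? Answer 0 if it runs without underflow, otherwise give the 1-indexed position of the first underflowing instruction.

PUSH 6   6
DUP      6 6
POP      6
PUSH 4   6 4
ADD      10
PUSH 0   10 0
ADD      10
POP      (empty)
PUSH -6  -6
NEG      6
NEG      -6
PUSH -7  -6 -7
SWAP     -7 -6
POP      -7
PUSH 0   -7 0
ROT  — needs 3 operands, stack has 2 → underflow

16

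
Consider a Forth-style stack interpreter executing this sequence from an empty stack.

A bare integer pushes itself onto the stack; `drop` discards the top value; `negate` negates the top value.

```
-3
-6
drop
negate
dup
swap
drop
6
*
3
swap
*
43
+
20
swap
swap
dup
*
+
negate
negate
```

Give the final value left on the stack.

-3     → -3
-6     → -3 -6
drop   → -3
negate → 3
dup    → 3 3
swap   → 3 3
drop   → 3
6      → 3 6
*      → 18
3      → 18 3
swap   → 3 18
*      → 54
43     → 54 43
+      → 97
20     → 97 20
swap   → 20 97
swap   → 97 20
dup    → 97 20 20
*      → 97 400
+      → 497
negate → -497
negate → 497

497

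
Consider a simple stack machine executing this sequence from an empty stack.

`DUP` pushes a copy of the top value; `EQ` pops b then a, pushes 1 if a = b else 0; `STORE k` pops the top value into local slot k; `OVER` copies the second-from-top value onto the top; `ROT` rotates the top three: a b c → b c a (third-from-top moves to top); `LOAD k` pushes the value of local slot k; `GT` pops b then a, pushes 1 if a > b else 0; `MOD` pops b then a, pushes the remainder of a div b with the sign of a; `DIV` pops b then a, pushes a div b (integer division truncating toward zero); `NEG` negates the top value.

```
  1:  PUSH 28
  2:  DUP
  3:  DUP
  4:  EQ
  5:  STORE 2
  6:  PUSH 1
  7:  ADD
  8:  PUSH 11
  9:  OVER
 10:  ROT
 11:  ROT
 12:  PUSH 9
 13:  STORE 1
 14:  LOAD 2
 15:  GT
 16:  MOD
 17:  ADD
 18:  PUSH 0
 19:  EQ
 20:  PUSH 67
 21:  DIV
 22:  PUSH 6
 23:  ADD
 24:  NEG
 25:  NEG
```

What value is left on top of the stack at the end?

6

PUSH 28 -> [28]
DUP     -> [28, 28]
DUP     -> [28, 28, 28]
EQ      -> [28, 1]
STORE 2 -> [28]
PUSH 1  -> [28, 1]
ADD     -> [29]
PUSH 11 -> [29, 11]
OVER    -> [29, 11, 29]
ROT     -> [11, 29, 29]
ROT     -> [29, 29, 11]
PUSH 9  -> [29, 29, 11, 9]
STORE 1 -> [29, 29, 11]
LOAD 2  -> [29, 29, 11, 1]
GT      -> [29, 29, 1]
MOD     -> [29, 0]
ADD     -> [29]
PUSH 0  -> [29, 0]
EQ      -> [0]
PUSH 67 -> [0, 67]
DIV     -> [0]
PUSH 6  -> [0, 6]
ADD     -> [6]
NEG     -> [-6]
NEG     -> [6]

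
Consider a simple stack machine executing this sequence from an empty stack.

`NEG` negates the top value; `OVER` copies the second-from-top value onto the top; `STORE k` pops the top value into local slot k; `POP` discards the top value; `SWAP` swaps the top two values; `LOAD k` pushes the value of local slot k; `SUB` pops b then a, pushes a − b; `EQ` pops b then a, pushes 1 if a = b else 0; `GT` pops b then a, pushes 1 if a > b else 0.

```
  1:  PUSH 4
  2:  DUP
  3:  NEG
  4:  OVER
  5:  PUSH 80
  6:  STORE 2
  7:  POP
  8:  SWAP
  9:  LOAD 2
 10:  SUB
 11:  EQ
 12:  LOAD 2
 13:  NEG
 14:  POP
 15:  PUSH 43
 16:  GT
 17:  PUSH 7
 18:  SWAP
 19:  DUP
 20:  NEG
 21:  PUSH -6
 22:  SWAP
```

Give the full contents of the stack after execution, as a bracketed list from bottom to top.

PUSH 4  -> [4]
DUP     -> [4, 4]
NEG     -> [4, -4]
OVER    -> [4, -4, 4]
PUSH 80 -> [4, -4, 4, 80]
STORE 2 -> [4, -4, 4]
POP     -> [4, -4]
SWAP    -> [-4, 4]
LOAD 2  -> [-4, 4, 80]
SUB     -> [-4, -76]
EQ      -> [0]
LOAD 2  -> [0, 80]
NEG     -> [0, -80]
POP     -> [0]
PUSH 43 -> [0, 43]
GT      -> [0]
PUSH 7  -> [0, 7]
SWAP    -> [7, 0]
DUP     -> [7, 0, 0]
NEG     -> [7, 0, 0]
PUSH -6 -> [7, 0, 0, -6]
SWAP    -> [7, 0, -6, 0]

[7, 0, -6, 0]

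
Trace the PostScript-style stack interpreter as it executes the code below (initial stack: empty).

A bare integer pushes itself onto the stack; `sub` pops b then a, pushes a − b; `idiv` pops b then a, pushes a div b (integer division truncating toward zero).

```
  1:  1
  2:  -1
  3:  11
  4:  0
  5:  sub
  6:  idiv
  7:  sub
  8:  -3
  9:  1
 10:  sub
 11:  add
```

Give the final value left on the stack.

1    → [1]
-1   → [1, -1]
11   → [1, -1, 11]
0    → [1, -1, 11, 0]
sub  → [1, -1, 11]
idiv → [1, 0]
sub  → [1]
-3   → [1, -3]
1    → [1, -3, 1]
sub  → [1, -4]
add  → [-3]

-3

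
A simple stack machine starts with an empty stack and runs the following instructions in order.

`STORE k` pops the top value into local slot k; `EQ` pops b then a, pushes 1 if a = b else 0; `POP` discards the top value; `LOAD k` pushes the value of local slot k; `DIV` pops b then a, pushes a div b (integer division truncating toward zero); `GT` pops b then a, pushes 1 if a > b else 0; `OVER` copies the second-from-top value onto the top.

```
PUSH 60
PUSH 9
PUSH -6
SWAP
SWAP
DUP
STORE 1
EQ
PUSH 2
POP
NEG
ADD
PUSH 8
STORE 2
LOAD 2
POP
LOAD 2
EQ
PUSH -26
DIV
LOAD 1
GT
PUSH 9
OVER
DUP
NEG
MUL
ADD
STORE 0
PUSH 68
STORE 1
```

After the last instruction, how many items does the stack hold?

PUSH 60  → [60]
PUSH 9   → [60, 9]
PUSH -6  → [60, 9, -6]
SWAP     → [60, -6, 9]
SWAP     → [60, 9, -6]
DUP      → [60, 9, -6, -6]
STORE 1  → [60, 9, -6]
EQ       → [60, 0]
PUSH 2   → [60, 0, 2]
POP      → [60, 0]
NEG      → [60, 0]
ADD      → [60]
PUSH 8   → [60, 8]
STORE 2  → [60]
LOAD 2   → [60, 8]
POP      → [60]
LOAD 2   → [60, 8]
EQ       → [0]
PUSH -26 → [0, -26]
DIV      → [0]
LOAD 1   → [0, -6]
GT       → [1]
PUSH 9   → [1, 9]
OVER     → [1, 9, 1]
DUP      → [1, 9, 1, 1]
NEG      → [1, 9, 1, -1]
MUL      → [1, 9, -1]
ADD      → [1, 8]
STORE 0  → [1]
PUSH 68  → [1, 68]
STORE 1  → [1]

1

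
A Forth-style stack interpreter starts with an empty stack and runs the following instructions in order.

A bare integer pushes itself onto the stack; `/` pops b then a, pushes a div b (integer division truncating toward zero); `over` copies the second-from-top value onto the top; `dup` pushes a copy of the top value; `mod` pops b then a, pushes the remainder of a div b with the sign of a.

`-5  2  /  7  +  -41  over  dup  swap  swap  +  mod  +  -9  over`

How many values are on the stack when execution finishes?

-5   -> [-5]
2    -> [-5, 2]
/    -> [-2]
7    -> [-2, 7]
+    -> [5]
-41  -> [5, -41]
over -> [5, -41, 5]
dup  -> [5, -41, 5, 5]
swap -> [5, -41, 5, 5]
swap -> [5, -41, 5, 5]
+    -> [5, -41, 10]
mod  -> [5, -1]
+    -> [4]
-9   -> [4, -9]
over -> [4, -9, 4]

3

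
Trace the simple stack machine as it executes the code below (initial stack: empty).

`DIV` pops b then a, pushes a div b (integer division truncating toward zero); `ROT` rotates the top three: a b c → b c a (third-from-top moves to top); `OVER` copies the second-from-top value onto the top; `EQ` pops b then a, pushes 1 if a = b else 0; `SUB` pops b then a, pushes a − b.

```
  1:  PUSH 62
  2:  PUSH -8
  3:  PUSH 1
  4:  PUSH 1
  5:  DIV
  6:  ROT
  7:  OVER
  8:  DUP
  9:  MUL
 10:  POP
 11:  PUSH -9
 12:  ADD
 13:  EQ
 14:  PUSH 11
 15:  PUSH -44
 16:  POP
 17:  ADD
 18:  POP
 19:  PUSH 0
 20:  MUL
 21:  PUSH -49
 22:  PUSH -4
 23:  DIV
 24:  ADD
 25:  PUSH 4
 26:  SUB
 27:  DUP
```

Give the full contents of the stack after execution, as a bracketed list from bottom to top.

[8, 8]

PUSH 62   62
PUSH -8   62 -8
PUSH 1    62 -8 1
PUSH 1    62 -8 1 1
DIV       62 -8 1
ROT       -8 1 62
OVER      -8 1 62 1
DUP       -8 1 62 1 1
MUL       -8 1 62 1
POP       -8 1 62
PUSH -9   -8 1 62 -9
ADD       -8 1 53
EQ        -8 0
PUSH 11   -8 0 11
PUSH -44  -8 0 11 -44
POP       -8 0 11
ADD       -8 11
POP       -8
PUSH 0    -8 0
MUL       0
PUSH -49  0 -49
PUSH -4   0 -49 -4
DIV       0 12
ADD       12
PUSH 4    12 4
SUB       8
DUP       8 8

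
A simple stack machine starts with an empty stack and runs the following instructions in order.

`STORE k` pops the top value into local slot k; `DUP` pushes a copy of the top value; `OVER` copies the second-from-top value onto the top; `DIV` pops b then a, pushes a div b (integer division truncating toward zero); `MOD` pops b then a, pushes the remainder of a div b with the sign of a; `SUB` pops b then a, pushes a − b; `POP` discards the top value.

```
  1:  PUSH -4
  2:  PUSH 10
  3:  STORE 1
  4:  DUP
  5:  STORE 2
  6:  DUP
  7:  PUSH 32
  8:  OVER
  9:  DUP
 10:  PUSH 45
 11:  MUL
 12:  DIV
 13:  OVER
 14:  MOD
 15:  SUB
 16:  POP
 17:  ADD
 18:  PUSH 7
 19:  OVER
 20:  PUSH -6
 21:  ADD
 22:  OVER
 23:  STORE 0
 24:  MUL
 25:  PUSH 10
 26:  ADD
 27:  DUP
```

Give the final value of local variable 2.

-4

PUSH -4 : -4
PUSH 10 : -4 10
STORE 1 : -4
DUP     : -4 -4
STORE 2 : -4
DUP     : -4 -4
PUSH 32 : -4 -4 32
OVER    : -4 -4 32 -4
DUP     : -4 -4 32 -4 -4
PUSH 45 : -4 -4 32 -4 -4 45
MUL     : -4 -4 32 -4 -180
DIV     : -4 -4 32 0
OVER    : -4 -4 32 0 32
MOD     : -4 -4 32 0
SUB     : -4 -4 32
POP     : -4 -4
ADD     : -8
PUSH 7  : -8 7
OVER    : -8 7 -8
PUSH -6 : -8 7 -8 -6
ADD     : -8 7 -14
OVER    : -8 7 -14 7
STORE 0 : -8 7 -14
MUL     : -8 -98
PUSH 10 : -8 -98 10
ADD     : -8 -88
DUP     : -8 -88 -88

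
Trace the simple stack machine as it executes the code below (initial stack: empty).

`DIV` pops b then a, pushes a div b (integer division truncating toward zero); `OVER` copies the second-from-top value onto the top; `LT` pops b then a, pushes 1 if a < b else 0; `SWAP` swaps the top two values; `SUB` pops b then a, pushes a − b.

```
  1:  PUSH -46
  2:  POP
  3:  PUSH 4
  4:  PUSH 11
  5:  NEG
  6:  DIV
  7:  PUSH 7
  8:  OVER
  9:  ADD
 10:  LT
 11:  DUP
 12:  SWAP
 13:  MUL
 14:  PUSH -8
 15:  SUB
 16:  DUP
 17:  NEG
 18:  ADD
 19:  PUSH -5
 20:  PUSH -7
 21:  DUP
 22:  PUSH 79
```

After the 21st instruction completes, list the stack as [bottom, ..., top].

[0, -5, -7, -7]

PUSH -46 : -46
POP      : (empty)
PUSH 4   : 4
PUSH 11  : 4 11
NEG      : 4 -11
DIV      : 0
PUSH 7   : 0 7
OVER     : 0 7 0
ADD      : 0 7
LT       : 1
DUP      : 1 1
SWAP     : 1 1
MUL      : 1
PUSH -8  : 1 -8
SUB      : 9
DUP      : 9 9
NEG      : 9 -9
ADD      : 0
PUSH -5  : 0 -5
PUSH -7  : 0 -5 -7
DUP      : 0 -5 -7 -7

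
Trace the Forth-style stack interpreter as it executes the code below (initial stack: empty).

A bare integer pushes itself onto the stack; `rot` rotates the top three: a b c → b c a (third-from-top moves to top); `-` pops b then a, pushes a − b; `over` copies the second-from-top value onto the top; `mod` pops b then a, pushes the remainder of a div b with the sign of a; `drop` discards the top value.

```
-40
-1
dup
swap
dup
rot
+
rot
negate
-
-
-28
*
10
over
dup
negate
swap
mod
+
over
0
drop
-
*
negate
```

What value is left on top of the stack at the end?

-40    : [-40]
-1     : [-40, -1]
dup    : [-40, -1, -1]
swap   : [-40, -1, -1]
dup    : [-40, -1, -1, -1]
rot    : [-40, -1, -1, -1]
+      : [-40, -1, -2]
rot    : [-1, -2, -40]
negate : [-1, -2, 40]
-      : [-1, -42]
-      : [41]
-28    : [41, -28]
*      : [-1148]
10     : [-1148, 10]
over   : [-1148, 10, -1148]
dup    : [-1148, 10, -1148, -1148]
negate : [-1148, 10, -1148, 1148]
swap   : [-1148, 10, 1148, -1148]
mod    : [-1148, 10, 0]
+      : [-1148, 10]
over   : [-1148, 10, -1148]
0      : [-1148, 10, -1148, 0]
drop   : [-1148, 10, -1148]
-      : [-1148, 1158]
*      : [-1329384]
negate : [1329384]

1329384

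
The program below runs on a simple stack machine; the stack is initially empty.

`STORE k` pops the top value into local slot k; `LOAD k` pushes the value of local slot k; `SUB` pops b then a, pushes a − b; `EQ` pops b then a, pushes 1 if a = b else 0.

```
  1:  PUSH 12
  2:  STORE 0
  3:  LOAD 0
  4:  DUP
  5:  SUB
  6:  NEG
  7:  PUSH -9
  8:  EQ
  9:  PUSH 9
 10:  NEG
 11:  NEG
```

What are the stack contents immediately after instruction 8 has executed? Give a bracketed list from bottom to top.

PUSH 12 -> [12]
STORE 0 -> []
LOAD 0  -> [12]
DUP     -> [12, 12]
SUB     -> [0]
NEG     -> [0]
PUSH -9 -> [0, -9]
EQ      -> [0]

[0]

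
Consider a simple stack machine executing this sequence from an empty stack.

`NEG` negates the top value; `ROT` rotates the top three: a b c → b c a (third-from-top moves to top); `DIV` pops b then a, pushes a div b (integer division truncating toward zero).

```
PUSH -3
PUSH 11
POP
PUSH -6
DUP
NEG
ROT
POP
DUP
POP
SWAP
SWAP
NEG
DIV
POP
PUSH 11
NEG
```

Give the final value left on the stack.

-11

PUSH -3 -> [-3]
PUSH 11 -> [-3, 11]
POP     -> [-3]
PUSH -6 -> [-3, -6]
DUP     -> [-3, -6, -6]
NEG     -> [-3, -6, 6]
ROT     -> [-6, 6, -3]
POP     -> [-6, 6]
DUP     -> [-6, 6, 6]
POP     -> [-6, 6]
SWAP    -> [6, -6]
SWAP    -> [-6, 6]
NEG     -> [-6, -6]
DIV     -> [1]
POP     -> []
PUSH 11 -> [11]
NEG     -> [-11]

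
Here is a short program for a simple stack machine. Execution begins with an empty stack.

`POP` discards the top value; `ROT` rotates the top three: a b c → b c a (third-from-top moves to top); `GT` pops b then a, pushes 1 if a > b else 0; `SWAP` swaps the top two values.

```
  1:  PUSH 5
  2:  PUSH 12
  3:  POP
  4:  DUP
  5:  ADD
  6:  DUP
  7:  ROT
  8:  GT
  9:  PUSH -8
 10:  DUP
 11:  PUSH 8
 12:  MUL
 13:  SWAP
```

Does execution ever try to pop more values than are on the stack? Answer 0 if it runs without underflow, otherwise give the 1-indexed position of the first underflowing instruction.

PUSH 5  : 5
PUSH 12 : 5 12
POP     : 5
DUP     : 5 5
ADD     : 10
DUP     : 10 10
ROT  — needs 3 operands, stack has 2 → underflow

7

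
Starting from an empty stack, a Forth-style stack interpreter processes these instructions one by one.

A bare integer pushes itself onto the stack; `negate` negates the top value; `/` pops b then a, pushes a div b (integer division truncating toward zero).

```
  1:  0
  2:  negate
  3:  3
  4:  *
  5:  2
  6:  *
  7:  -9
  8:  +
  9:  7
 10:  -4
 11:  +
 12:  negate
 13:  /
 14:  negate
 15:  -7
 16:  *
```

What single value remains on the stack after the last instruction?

21

0       0
negate  0
3       0 3
*       0
2       0 2
*       0
-9      0 -9
+       -9
7       -9 7
-4      -9 7 -4
+       -9 3
negate  -9 -3
/       3
negate  -3
-7      -3 -7
*       21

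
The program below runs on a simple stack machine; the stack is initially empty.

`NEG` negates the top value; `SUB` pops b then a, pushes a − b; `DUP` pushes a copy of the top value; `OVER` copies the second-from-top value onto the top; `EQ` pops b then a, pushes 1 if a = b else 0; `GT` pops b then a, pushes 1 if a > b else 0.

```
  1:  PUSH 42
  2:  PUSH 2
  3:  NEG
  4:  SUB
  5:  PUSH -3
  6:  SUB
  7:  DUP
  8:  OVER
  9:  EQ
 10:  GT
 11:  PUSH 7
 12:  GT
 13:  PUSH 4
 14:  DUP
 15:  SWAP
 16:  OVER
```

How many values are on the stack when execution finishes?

4

PUSH 42 → [42]
PUSH 2  → [42, 2]
NEG     → [42, -2]
SUB     → [44]
PUSH -3 → [44, -3]
SUB     → [47]
DUP     → [47, 47]
OVER    → [47, 47, 47]
EQ      → [47, 1]
GT      → [1]
PUSH 7  → [1, 7]
GT      → [0]
PUSH 4  → [0, 4]
DUP     → [0, 4, 4]
SWAP    → [0, 4, 4]
OVER    → [0, 4, 4, 4]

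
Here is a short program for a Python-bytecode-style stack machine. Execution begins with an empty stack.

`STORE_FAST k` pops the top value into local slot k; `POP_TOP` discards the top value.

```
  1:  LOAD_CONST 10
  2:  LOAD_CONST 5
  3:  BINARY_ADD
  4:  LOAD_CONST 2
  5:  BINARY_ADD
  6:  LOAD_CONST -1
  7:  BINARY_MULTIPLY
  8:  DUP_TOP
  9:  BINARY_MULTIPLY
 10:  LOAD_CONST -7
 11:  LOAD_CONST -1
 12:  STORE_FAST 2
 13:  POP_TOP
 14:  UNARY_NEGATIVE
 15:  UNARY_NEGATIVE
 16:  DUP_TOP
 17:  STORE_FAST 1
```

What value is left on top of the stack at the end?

289

LOAD_CONST 10   -> 10
LOAD_CONST 5    -> 10 5
BINARY_ADD      -> 15
LOAD_CONST 2    -> 15 2
BINARY_ADD      -> 17
LOAD_CONST -1   -> 17 -1
BINARY_MULTIPLY -> -17
DUP_TOP         -> -17 -17
BINARY_MULTIPLY -> 289
LOAD_CONST -7   -> 289 -7
LOAD_CONST -1   -> 289 -7 -1
STORE_FAST 2    -> 289 -7
POP_TOP         -> 289
UNARY_NEGATIVE  -> -289
UNARY_NEGATIVE  -> 289
DUP_TOP         -> 289 289
STORE_FAST 1    -> 289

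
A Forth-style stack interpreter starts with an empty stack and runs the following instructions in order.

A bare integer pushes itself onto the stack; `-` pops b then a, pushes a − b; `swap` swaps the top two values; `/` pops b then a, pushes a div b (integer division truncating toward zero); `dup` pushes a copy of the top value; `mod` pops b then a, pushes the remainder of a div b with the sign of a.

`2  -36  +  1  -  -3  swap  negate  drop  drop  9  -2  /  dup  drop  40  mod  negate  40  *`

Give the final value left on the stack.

2      -> [2]
-36    -> [2, -36]
+      -> [-34]
1      -> [-34, 1]
-      -> [-35]
-3     -> [-35, -3]
swap   -> [-3, -35]
negate -> [-3, 35]
drop   -> [-3]
drop   -> []
9      -> [9]
-2     -> [9, -2]
/      -> [-4]
dup    -> [-4, -4]
drop   -> [-4]
40     -> [-4, 40]
mod    -> [-4]
negate -> [4]
40     -> [4, 40]
*      -> [160]

160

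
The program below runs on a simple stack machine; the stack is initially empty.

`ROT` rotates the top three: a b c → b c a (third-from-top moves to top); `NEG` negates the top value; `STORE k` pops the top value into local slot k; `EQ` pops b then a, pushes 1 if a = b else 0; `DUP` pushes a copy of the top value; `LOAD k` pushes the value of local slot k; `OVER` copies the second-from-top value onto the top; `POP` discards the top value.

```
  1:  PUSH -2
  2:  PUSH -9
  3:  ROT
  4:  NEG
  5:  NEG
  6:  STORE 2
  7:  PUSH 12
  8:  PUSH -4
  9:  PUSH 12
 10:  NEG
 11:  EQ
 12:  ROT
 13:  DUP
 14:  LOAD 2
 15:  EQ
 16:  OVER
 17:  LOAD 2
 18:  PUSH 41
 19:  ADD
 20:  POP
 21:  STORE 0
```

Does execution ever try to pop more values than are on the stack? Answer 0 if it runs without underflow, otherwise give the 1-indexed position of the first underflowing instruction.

3

PUSH -2 → [-2]
PUSH -9 → [-2, -9]
ROT  — needs 3 operands, stack has 2 → underflow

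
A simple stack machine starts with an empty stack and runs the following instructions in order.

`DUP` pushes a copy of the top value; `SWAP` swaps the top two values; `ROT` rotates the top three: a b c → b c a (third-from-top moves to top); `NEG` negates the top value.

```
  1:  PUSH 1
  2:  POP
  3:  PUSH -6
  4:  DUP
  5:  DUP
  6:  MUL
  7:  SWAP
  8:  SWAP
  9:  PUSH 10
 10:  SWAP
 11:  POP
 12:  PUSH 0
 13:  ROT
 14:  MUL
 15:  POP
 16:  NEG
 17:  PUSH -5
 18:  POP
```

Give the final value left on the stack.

-10

PUSH 1   1
POP      (empty)
PUSH -6  -6
DUP      -6 -6
DUP      -6 -6 -6
MUL      -6 36
SWAP     36 -6
SWAP     -6 36
PUSH 10  -6 36 10
SWAP     -6 10 36
POP      -6 10
PUSH 0   -6 10 0
ROT      10 0 -6
MUL      10 0
POP      10
NEG      -10
PUSH -5  -10 -5
POP      -10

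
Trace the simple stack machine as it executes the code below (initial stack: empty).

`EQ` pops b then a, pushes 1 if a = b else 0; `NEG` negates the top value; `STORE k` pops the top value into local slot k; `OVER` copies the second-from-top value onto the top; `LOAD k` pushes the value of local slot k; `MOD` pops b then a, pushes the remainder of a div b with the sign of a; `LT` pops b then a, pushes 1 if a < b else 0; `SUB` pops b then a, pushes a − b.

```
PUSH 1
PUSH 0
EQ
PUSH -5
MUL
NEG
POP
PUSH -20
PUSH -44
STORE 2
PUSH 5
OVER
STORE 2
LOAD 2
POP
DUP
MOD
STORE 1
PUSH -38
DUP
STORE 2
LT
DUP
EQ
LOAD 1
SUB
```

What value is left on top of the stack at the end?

PUSH 1   -> 1
PUSH 0   -> 1 0
EQ       -> 0
PUSH -5  -> 0 -5
MUL      -> 0
NEG      -> 0
POP      -> (empty)
PUSH -20 -> -20
PUSH -44 -> -20 -44
STORE 2  -> -20
PUSH 5   -> -20 5
OVER     -> -20 5 -20
STORE 2  -> -20 5
LOAD 2   -> -20 5 -20
POP      -> -20 5
DUP      -> -20 5 5
MOD      -> -20 0
STORE 1  -> -20
PUSH -38 -> -20 -38
DUP      -> -20 -38 -38
STORE 2  -> -20 -38
LT       -> 0
DUP      -> 0 0
EQ       -> 1
LOAD 1   -> 1 0
SUB      -> 1

1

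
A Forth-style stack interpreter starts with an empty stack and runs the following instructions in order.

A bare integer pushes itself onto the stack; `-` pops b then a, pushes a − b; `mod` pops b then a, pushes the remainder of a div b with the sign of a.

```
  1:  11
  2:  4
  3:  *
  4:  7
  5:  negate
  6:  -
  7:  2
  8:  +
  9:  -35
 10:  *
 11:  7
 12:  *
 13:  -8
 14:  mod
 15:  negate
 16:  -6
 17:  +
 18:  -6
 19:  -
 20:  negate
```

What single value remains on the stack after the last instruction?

11     -> [11]
4      -> [11, 4]
*      -> [44]
7      -> [44, 7]
negate -> [44, -7]
-      -> [51]
2      -> [51, 2]
+      -> [53]
-35    -> [53, -35]
*      -> [-1855]
7      -> [-1855, 7]
*      -> [-12985]
-8     -> [-12985, -8]
mod    -> [-1]
negate -> [1]
-6     -> [1, -6]
+      -> [-5]
-6     -> [-5, -6]
-      -> [1]
negate -> [-1]

-1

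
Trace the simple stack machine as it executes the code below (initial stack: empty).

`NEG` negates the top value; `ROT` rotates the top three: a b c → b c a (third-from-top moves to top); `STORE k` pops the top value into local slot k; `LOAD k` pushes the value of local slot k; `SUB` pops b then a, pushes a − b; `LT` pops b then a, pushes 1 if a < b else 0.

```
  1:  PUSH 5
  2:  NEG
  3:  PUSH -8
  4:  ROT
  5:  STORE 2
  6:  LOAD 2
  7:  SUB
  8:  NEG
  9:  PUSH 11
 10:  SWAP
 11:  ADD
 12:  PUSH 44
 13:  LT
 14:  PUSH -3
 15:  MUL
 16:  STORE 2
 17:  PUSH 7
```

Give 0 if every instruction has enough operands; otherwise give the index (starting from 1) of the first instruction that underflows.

4

PUSH 5  → 5
NEG     → -5
PUSH -8 → -5 -8
ROT  — needs 3 operands, stack has 2 → underflow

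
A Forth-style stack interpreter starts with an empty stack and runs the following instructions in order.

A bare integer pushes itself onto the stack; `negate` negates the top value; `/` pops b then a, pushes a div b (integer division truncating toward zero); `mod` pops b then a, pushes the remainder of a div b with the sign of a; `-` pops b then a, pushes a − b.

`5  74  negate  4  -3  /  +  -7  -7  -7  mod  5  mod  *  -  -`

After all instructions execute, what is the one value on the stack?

80

5      -> [5]
74     -> [5, 74]
negate -> [5, -74]
4      -> [5, -74, 4]
-3     -> [5, -74, 4, -3]
/      -> [5, -74, -1]
+      -> [5, -75]
-7     -> [5, -75, -7]
-7     -> [5, -75, -7, -7]
-7     -> [5, -75, -7, -7, -7]
mod    -> [5, -75, -7, 0]
5      -> [5, -75, -7, 0, 5]
mod    -> [5, -75, -7, 0]
*      -> [5, -75, 0]
-      -> [5, -75]
-      -> [80]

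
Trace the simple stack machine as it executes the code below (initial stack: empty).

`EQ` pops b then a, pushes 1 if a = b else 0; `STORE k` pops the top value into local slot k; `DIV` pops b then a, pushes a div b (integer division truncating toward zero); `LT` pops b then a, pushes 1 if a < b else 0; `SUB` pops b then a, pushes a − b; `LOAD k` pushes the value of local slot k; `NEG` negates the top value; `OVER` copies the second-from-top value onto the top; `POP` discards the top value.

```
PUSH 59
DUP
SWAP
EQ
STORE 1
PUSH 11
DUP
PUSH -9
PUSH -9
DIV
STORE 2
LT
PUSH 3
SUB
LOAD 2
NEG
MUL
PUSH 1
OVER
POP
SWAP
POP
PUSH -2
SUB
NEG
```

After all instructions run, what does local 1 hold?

PUSH 59  59
DUP      59 59
SWAP     59 59
EQ       1
STORE 1  (empty)
PUSH 11  11
DUP      11 11
PUSH -9  11 11 -9
PUSH -9  11 11 -9 -9
DIV      11 11 1
STORE 2  11 11
LT       0
PUSH 3   0 3
SUB      -3
LOAD 2   -3 1
NEG      -3 -1
MUL      3
PUSH 1   3 1
OVER     3 1 3
POP      3 1
SWAP     1 3
POP      1
PUSH -2  1 -2
SUB      3
NEG      -3

1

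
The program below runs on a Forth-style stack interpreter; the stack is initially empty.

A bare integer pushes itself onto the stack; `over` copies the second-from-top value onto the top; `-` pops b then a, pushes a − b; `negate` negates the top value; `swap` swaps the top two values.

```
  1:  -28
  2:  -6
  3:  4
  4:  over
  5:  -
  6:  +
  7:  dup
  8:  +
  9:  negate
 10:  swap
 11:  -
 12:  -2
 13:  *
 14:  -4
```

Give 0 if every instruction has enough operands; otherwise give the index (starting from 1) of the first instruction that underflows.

0

-28    -> [-28]
-6     -> [-28, -6]
4      -> [-28, -6, 4]
over   -> [-28, -6, 4, -6]
-      -> [-28, -6, 10]
+      -> [-28, 4]
dup    -> [-28, 4, 4]
+      -> [-28, 8]
negate -> [-28, -8]
swap   -> [-8, -28]
-      -> [20]
-2     -> [20, -2]
*      -> [-40]
-4     -> [-40, -4]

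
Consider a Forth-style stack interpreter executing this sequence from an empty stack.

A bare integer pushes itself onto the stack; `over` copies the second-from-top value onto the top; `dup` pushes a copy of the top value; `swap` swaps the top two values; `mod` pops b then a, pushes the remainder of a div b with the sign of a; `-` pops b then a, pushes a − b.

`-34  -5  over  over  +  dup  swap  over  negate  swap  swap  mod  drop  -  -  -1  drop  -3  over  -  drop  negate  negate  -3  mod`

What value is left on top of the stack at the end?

-2

-34    → -34
-5     → -34 -5
over   → -34 -5 -34
over   → -34 -5 -34 -5
+      → -34 -5 -39
dup    → -34 -5 -39 -39
swap   → -34 -5 -39 -39
over   → -34 -5 -39 -39 -39
negate → -34 -5 -39 -39 39
swap   → -34 -5 -39 39 -39
swap   → -34 -5 -39 -39 39
mod    → -34 -5 -39 0
drop   → -34 -5 -39
-      → -34 34
-      → -68
-1     → -68 -1
drop   → -68
-3     → -68 -3
over   → -68 -3 -68
-      → -68 65
drop   → -68
negate → 68
negate → -68
-3     → -68 -3
mod    → -2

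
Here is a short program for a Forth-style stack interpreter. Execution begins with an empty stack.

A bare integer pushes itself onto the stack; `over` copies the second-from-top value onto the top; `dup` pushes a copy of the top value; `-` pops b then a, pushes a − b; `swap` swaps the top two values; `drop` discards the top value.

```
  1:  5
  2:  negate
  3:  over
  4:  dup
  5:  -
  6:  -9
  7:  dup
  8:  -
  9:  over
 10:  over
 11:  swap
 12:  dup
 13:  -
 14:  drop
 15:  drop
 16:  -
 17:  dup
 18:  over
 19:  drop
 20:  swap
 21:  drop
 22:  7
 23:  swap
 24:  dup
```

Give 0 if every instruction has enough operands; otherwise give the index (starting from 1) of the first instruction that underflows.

5      : 5
negate : -5
over  — needs 2 operands, stack has 1 → underflow

3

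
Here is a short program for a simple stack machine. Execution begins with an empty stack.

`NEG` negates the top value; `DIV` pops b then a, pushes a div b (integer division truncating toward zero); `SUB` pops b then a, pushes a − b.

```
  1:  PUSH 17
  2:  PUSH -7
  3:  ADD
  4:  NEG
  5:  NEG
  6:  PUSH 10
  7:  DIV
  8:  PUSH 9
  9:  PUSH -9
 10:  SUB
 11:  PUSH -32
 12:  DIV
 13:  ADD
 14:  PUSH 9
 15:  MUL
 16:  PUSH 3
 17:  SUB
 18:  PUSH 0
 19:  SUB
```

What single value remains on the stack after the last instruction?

6

PUSH 17  : 17
PUSH -7  : 17 -7
ADD      : 10
NEG      : -10
NEG      : 10
PUSH 10  : 10 10
DIV      : 1
PUSH 9   : 1 9
PUSH -9  : 1 9 -9
SUB      : 1 18
PUSH -32 : 1 18 -32
DIV      : 1 0
ADD      : 1
PUSH 9   : 1 9
MUL      : 9
PUSH 3   : 9 3
SUB      : 6
PUSH 0   : 6 0
SUB      : 6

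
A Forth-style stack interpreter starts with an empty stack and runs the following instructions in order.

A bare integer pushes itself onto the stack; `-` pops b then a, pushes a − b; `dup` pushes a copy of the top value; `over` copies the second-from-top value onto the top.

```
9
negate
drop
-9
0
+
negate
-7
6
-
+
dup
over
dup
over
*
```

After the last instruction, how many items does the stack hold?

4

9      : 9
negate : -9
drop   : (empty)
-9     : -9
0      : -9 0
+      : -9
negate : 9
-7     : 9 -7
6      : 9 -7 6
-      : 9 -13
+      : -4
dup    : -4 -4
over   : -4 -4 -4
dup    : -4 -4 -4 -4
over   : -4 -4 -4 -4 -4
*      : -4 -4 -4 16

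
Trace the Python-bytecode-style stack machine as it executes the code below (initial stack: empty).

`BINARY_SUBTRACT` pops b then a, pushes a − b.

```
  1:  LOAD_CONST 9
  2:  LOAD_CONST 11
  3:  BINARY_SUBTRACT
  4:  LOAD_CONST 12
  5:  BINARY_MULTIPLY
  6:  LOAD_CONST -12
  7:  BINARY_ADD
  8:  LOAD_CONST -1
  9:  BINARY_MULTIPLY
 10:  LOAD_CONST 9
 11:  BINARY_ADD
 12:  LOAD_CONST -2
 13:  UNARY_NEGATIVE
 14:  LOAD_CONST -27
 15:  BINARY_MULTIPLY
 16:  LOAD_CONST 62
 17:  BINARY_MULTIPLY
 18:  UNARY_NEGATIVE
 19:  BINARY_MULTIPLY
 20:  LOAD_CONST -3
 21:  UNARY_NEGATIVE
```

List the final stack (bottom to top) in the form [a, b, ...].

LOAD_CONST 9    : [9]
LOAD_CONST 11   : [9, 11]
BINARY_SUBTRACT : [-2]
LOAD_CONST 12   : [-2, 12]
BINARY_MULTIPLY : [-24]
LOAD_CONST -12  : [-24, -12]
BINARY_ADD      : [-36]
LOAD_CONST -1   : [-36, -1]
BINARY_MULTIPLY : [36]
LOAD_CONST 9    : [36, 9]
BINARY_ADD      : [45]
LOAD_CONST -2   : [45, -2]
UNARY_NEGATIVE  : [45, 2]
LOAD_CONST -27  : [45, 2, -27]
BINARY_MULTIPLY : [45, -54]
LOAD_CONST 62   : [45, -54, 62]
BINARY_MULTIPLY : [45, -3348]
UNARY_NEGATIVE  : [45, 3348]
BINARY_MULTIPLY : [150660]
LOAD_CONST -3   : [150660, -3]
UNARY_NEGATIVE  : [150660, 3]

[150660, 3]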